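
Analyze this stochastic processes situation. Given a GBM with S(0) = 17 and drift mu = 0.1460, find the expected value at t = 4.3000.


E[S(t)] = S(0) * exp(mu * t)
= 17 * exp(0.1460 * 4.3000)
= 17 * 1.8735
= 31.8492

31.8492


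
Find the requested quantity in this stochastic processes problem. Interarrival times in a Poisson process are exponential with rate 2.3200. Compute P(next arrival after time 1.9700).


P(X > t) = exp(-lambda * t)
= exp(-2.3200 * 1.9700)
= exp(-4.5704) = 0.0104

0.0104


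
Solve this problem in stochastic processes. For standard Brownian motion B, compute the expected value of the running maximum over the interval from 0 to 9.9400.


E(max B(s)) = sqrt(2t/pi)
= sqrt(2*9.9400/pi)
= sqrt(6.3280)
= 2.5156

2.5156


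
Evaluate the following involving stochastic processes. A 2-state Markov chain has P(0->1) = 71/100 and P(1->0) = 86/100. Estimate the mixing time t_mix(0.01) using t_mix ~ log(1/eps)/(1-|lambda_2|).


lambda_2 = |1 - p01 - p10| = |1 - 0.7100 - 0.8600| = 0.5700
t_mix ~ log(1/eps)/(1 - |lambda_2|)
= log(100)/(1 - 0.5700) = 4.6052/0.4300
= 10.7097

10.7097


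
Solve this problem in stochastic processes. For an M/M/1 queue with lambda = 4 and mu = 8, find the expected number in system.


rho = 4/8 = 0.5000
L = rho/(1-rho)
= 0.5000/0.5000
= 1.0000

1.0000


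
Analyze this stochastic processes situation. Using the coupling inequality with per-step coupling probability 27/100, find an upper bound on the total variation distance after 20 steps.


TV distance bound <= (1-delta)^n
= (1 - 0.2700)^20
= 0.7300^20
= 0.0018

0.0018


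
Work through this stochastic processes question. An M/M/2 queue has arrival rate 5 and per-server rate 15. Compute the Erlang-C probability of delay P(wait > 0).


a = lambda/mu = 0.3333
rho = a/c = 0.1667
Erlang-C formula applied:
C(c,a) = 0.0476

0.0476


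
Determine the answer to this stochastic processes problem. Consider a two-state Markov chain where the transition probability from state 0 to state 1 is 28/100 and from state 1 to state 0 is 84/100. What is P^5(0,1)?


Computing P^5 by matrix multiplication.
P = [[0.7200, 0.2800], [0.8400, 0.1600]]
After raising P to the power 5:
P^5(0,1) = 0.2500

0.2500


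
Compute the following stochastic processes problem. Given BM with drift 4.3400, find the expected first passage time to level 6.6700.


Expected first passage time = a/mu
= 6.6700/4.3400
= 1.5369

1.5369


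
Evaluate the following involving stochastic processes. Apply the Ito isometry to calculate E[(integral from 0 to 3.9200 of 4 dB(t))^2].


By Ito isometry: E[(int f dB)^2] = int f^2 dt
= 4^2 * 3.9200
= 16 * 3.9200 = 62.7200

62.7200


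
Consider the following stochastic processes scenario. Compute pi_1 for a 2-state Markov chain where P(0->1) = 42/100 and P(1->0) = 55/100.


Stationary distribution: pi_0 = p10/(p01+p10), pi_1 = p01/(p01+p10)
p01 = 0.4200, p10 = 0.5500
pi_1 = 0.4330

0.4330


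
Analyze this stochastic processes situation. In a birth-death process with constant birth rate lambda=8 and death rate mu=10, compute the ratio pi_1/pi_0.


For birth-death process, pi_n/pi_0 = (lambda/mu)^n
= (8/10)^1
= 0.8000

0.8000


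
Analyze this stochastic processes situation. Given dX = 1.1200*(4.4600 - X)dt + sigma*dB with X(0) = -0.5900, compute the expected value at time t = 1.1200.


E[X(t)] = mu + (X(0) - mu)*exp(-theta*t)
= 4.4600 + (-0.5900 - 4.4600)*exp(-1.1200*1.1200)
= 4.4600 + -5.0500 * 0.2852
= 3.0195

3.0195


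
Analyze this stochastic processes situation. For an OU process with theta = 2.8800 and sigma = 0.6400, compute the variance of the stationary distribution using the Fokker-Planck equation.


Stationary variance = sigma^2 / (2*theta)
= 0.6400^2 / (2*2.8800)
= 0.4096 / 5.7600
= 0.0711

0.0711


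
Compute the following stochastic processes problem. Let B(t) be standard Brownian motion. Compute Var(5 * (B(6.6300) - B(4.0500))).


Var(alpha*(B(t)-B(s))) = alpha^2 * (t-s)
= 5^2 * (6.6300 - 4.0500)
= 25 * 2.5800
= 64.5000

64.5000


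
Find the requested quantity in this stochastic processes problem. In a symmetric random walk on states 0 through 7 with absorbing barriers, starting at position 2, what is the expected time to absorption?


For symmetric RW on 0,...,N with absorbing barriers, E(i) = i*(N-i)
E(2) = 2 * 5 = 10

10


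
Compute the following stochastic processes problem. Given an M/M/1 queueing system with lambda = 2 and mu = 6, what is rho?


rho = lambda/mu
= 2/6
= 0.3333

0.3333


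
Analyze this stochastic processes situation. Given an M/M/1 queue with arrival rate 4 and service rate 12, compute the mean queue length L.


rho = 4/12 = 0.3333
L = rho/(1-rho)
= 0.3333/0.6667
= 0.5000

0.5000


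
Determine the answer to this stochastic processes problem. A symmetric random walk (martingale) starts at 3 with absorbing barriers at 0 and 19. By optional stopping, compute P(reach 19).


By optional stopping theorem: E(M at tau) = M(0) = 3
P(hit 19)*19 + P(hit 0)*0 = 3
P(hit 19) = (3 - 0)/(19 - 0) = 3/19 = 0.1579

0.1579


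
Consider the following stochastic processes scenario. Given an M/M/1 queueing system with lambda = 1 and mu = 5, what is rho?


rho = lambda/mu
= 1/5
= 0.2000

0.2000


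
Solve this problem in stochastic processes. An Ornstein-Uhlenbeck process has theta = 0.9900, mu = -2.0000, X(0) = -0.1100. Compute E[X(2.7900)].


E[X(t)] = mu + (X(0) - mu)*exp(-theta*t)
= -2.0000 + (-0.1100 - -2.0000)*exp(-0.9900*2.7900)
= -2.0000 + 1.8900 * 0.0632
= -1.8806

-1.8806


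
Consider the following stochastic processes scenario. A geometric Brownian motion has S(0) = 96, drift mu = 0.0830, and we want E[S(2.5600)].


E[S(t)] = S(0) * exp(mu * t)
= 96 * exp(0.0830 * 2.5600)
= 96 * 1.2367
= 118.7272

118.7272


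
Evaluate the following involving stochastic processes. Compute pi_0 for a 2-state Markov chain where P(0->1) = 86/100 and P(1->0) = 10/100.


Stationary distribution: pi_0 = p10/(p01+p10), pi_1 = p01/(p01+p10)
p01 = 0.8600, p10 = 0.1000
pi_0 = 0.1042

0.1042


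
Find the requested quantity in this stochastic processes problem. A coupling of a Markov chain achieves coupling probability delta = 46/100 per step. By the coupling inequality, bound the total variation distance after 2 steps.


TV distance bound <= (1-delta)^n
= (1 - 0.4600)^2
= 0.5400^2
= 0.2916

0.2916


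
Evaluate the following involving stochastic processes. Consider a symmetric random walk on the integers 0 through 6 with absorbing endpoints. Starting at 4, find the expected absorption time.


For symmetric RW on 0,...,N with absorbing barriers, E(i) = i*(N-i)
E(4) = 4 * 2 = 8

8


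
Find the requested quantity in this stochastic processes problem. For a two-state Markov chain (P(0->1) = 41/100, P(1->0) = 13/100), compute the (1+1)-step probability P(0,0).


P^2 = P^1 * P^1
Computing via matrix multiplication of the transition matrix.
Entry (0,0) of P^2 = 0.4014

0.4014


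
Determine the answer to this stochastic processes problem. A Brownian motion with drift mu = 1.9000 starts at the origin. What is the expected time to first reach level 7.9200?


Expected first passage time = a/mu
= 7.9200/1.9000
= 4.1684

4.1684


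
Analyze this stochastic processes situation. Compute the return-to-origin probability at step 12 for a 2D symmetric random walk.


P = C(12,6)^2 / 4^12
= 924^2 / 16777216
= 853776 / 16777216
= 0.0509

0.0509


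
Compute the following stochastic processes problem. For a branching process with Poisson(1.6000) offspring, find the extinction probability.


Since mu = 1.6000 > 1, extinction prob q < 1.
Solve s = exp(mu*(s-1)) iteratively.
q = 0.3580

0.3580


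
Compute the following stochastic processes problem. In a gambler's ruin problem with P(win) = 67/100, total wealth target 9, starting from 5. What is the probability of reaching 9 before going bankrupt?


Gambler's ruin formula:
r = q/p = 0.3300/0.6700 = 0.4925
P(win) = (1 - r^i)/(1 - r^N)
= (1 - 0.4925^5)/(1 - 0.4925^9)
= 0.9727

0.9727


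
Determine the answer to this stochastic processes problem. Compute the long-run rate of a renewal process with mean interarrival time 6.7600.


Long-run renewal rate = 1/E(X)
= 1/6.7600
= 0.1479

0.1479


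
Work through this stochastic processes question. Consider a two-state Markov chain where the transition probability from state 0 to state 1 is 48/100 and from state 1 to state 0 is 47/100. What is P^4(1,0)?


Computing P^4 by matrix multiplication.
P = [[0.5200, 0.4800], [0.4700, 0.5300]]
After raising P to the power 4:
P^4(1,0) = 0.4947

0.4947


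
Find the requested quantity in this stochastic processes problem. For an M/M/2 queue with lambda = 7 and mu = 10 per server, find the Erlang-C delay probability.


a = lambda/mu = 0.7000
rho = a/c = 0.3500
Erlang-C formula applied:
C(c,a) = 0.1815

0.1815


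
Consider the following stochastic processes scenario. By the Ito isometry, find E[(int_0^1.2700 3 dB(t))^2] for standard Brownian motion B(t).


By Ito isometry: E[(int f dB)^2] = int f^2 dt
= 3^2 * 1.2700
= 9 * 1.2700 = 11.4300

11.4300


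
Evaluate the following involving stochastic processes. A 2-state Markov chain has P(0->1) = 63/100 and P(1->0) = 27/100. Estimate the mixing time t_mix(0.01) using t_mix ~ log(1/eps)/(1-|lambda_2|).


lambda_2 = |1 - p01 - p10| = |1 - 0.6300 - 0.2700| = 0.1000
t_mix ~ log(1/eps)/(1 - |lambda_2|)
= log(100)/(1 - 0.1000) = 4.6052/0.9000
= 5.1169

5.1169


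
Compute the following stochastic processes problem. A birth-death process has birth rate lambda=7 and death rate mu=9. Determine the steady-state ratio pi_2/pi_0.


For birth-death process, pi_n/pi_0 = (lambda/mu)^n
= (7/9)^2
= 0.6049

0.6049


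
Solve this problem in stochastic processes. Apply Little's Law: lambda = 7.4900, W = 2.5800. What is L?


Little's Law: L = lambda * W
= 7.4900 * 2.5800
= 19.3242

19.3242


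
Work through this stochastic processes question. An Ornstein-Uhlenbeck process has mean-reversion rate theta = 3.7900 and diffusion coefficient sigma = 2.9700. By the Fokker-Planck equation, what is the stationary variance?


Stationary variance = sigma^2 / (2*theta)
= 2.9700^2 / (2*3.7900)
= 8.8209 / 7.5800
= 1.1637

1.1637


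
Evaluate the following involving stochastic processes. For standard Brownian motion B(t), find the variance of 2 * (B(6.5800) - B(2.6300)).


Var(alpha*(B(t)-B(s))) = alpha^2 * (t-s)
= 2^2 * (6.5800 - 2.6300)
= 4 * 3.9500
= 15.8000

15.8000


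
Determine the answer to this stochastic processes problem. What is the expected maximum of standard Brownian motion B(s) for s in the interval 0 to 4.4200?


E(max B(s)) = sqrt(2t/pi)
= sqrt(2*4.4200/pi)
= sqrt(2.8139)
= 1.6775

1.6775


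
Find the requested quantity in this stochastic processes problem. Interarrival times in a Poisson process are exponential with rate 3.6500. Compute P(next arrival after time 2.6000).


P(X > t) = exp(-lambda * t)
= exp(-3.6500 * 2.6000)
= exp(-9.4900) = 7.5604e-05

7.5604e-05


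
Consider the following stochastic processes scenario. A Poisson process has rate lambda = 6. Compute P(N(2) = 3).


P(N(t)=k) = (lambda*t)^k * exp(-lambda*t) / k!
lambda*t = 12
= 12^3 * exp(-12) / 3!
= 1728 * 6.1442e-06 / 6
= 0.0018

0.0018


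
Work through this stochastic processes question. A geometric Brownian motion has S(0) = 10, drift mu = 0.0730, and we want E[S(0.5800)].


E[S(t)] = S(0) * exp(mu * t)
= 10 * exp(0.0730 * 0.5800)
= 10 * 1.0432
= 10.4325

10.4325


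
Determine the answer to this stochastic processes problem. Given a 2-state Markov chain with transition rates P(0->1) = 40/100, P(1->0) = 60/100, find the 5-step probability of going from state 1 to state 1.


Computing P^5 by matrix multiplication.
P = [[0.6000, 0.4000], [0.6000, 0.4000]]
After raising P to the power 5:
P^5(1,1) = 0.4000

0.4000


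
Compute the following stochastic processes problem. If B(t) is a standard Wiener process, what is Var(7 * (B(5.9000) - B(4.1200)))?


Var(alpha*(B(t)-B(s))) = alpha^2 * (t-s)
= 7^2 * (5.9000 - 4.1200)
= 49 * 1.7800
= 87.2200

87.2200


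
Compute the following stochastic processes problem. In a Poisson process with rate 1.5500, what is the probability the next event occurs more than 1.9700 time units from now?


P(X > t) = exp(-lambda * t)
= exp(-1.5500 * 1.9700)
= exp(-3.0535) = 0.0472

0.0472


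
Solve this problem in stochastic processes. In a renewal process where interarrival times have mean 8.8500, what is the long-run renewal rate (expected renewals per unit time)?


Long-run renewal rate = 1/E(X)
= 1/8.8500
= 0.1130

0.1130


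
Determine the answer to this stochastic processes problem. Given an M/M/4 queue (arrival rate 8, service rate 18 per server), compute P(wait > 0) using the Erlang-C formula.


a = lambda/mu = 0.4444
rho = a/c = 0.1111
Erlang-C formula applied:
C(c,a) = 0.0012

0.0012


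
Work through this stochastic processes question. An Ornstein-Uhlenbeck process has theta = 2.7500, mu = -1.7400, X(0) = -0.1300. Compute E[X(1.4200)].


E[X(t)] = mu + (X(0) - mu)*exp(-theta*t)
= -1.7400 + (-0.1300 - -1.7400)*exp(-2.7500*1.4200)
= -1.7400 + 1.6100 * 0.0201
= -1.7076

-1.7076


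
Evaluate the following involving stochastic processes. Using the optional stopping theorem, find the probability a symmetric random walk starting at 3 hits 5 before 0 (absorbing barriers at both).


By optional stopping theorem: E(M at tau) = M(0) = 3
P(hit 5)*5 + P(hit 0)*0 = 3
P(hit 5) = (3 - 0)/(5 - 0) = 3/5 = 0.6000

0.6000


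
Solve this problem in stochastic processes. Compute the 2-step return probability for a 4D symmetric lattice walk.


P(return in 2 steps) = P(reverse first step) = 1/(2d)
= 1/8
= 0.1250

0.1250


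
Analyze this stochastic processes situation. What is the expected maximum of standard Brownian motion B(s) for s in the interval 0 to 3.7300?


E(max B(s)) = sqrt(2t/pi)
= sqrt(2*3.7300/pi)
= sqrt(2.3746)
= 1.5410

1.5410


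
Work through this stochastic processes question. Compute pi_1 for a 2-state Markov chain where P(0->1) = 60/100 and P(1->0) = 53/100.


Stationary distribution: pi_0 = p10/(p01+p10), pi_1 = p01/(p01+p10)
p01 = 0.6000, p10 = 0.5300
pi_1 = 0.5310

0.5310


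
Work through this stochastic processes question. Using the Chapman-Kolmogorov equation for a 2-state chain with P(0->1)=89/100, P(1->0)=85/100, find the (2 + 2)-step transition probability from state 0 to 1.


P^4 = P^2 * P^2
Computing via matrix multiplication of the transition matrix.
Entry (0,1) of P^4 = 0.3581

0.3581


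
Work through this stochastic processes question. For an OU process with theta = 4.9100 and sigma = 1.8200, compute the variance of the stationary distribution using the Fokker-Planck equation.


Stationary variance = sigma^2 / (2*theta)
= 1.8200^2 / (2*4.9100)
= 3.3124 / 9.8200
= 0.3373

0.3373


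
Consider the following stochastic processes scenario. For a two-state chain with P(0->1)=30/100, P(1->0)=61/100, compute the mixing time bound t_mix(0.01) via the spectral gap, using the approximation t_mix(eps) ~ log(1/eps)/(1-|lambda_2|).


lambda_2 = |1 - p01 - p10| = |1 - 0.3000 - 0.6100| = 0.0900
t_mix ~ log(1/eps)/(1 - |lambda_2|)
= log(100)/(1 - 0.0900) = 4.6052/0.9100
= 5.0606

5.0606


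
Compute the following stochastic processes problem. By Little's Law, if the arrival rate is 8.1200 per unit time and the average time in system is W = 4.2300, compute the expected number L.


Little's Law: L = lambda * W
= 8.1200 * 4.2300
= 34.3476

34.3476


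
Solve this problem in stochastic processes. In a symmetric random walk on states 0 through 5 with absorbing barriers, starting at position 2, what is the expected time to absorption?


For symmetric RW on 0,...,N with absorbing barriers, E(i) = i*(N-i)
E(2) = 2 * 3 = 6

6


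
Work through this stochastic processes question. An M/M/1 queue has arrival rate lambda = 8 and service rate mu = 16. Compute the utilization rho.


rho = lambda/mu
= 8/16
= 0.5000

0.5000


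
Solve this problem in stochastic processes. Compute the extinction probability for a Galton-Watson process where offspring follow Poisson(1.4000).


Since mu = 1.4000 > 1, extinction prob q < 1.
Solve s = exp(mu*(s-1)) iteratively.
q = 0.4890

0.4890


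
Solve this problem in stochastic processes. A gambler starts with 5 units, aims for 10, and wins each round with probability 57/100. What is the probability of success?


Gambler's ruin formula:
r = q/p = 0.4300/0.5700 = 0.7544
P(win) = (1 - r^i)/(1 - r^N)
= (1 - 0.7544^5)/(1 - 0.7544^10)
= 0.8036

0.8036


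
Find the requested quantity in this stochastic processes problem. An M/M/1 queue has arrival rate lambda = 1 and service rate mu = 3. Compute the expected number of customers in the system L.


rho = 1/3 = 0.3333
L = rho/(1-rho)
= 0.3333/0.6667
= 0.5000

0.5000


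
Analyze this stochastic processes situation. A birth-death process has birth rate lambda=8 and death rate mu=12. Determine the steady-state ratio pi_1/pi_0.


For birth-death process, pi_n/pi_0 = (lambda/mu)^n
= (8/12)^1
= 0.6667

0.6667


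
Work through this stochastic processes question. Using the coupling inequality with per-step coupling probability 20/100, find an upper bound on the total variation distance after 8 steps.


TV distance bound <= (1-delta)^n
= (1 - 0.2000)^8
= 0.8000^8
= 0.1678

0.1678


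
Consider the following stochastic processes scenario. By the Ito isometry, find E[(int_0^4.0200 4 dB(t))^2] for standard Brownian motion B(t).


By Ito isometry: E[(int f dB)^2] = int f^2 dt
= 4^2 * 4.0200
= 16 * 4.0200 = 64.3200

64.3200


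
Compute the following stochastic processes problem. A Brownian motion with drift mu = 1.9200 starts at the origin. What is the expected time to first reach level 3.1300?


Expected first passage time = a/mu
= 3.1300/1.9200
= 1.6302

1.6302


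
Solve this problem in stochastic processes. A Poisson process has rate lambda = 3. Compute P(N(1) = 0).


P(N(t)=k) = (lambda*t)^k * exp(-lambda*t) / k!
lambda*t = 3
= 3^0 * exp(-3) / 0!
= 1 * 0.0498 / 1
= 0.0498

0.0498


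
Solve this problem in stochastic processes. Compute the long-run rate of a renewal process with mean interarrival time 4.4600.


Long-run renewal rate = 1/E(X)
= 1/4.4600
= 0.2242

0.2242


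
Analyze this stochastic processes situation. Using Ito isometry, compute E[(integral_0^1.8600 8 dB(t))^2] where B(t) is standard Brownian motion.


By Ito isometry: E[(int f dB)^2] = int f^2 dt
= 8^2 * 1.8600
= 64 * 1.8600 = 119.0400

119.0400


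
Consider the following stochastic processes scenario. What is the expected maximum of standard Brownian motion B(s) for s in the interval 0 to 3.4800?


E(max B(s)) = sqrt(2t/pi)
= sqrt(2*3.4800/pi)
= sqrt(2.2154)
= 1.4884

1.4884


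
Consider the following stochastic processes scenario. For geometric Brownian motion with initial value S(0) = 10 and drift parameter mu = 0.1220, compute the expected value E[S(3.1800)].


E[S(t)] = S(0) * exp(mu * t)
= 10 * exp(0.1220 * 3.1800)
= 10 * 1.4740
= 14.7397

14.7397


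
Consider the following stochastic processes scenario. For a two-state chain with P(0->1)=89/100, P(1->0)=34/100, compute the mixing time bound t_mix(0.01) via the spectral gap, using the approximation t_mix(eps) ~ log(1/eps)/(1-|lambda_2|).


lambda_2 = |1 - p01 - p10| = |1 - 0.8900 - 0.3400| = 0.2300
t_mix ~ log(1/eps)/(1 - |lambda_2|)
= log(100)/(1 - 0.2300) = 4.6052/0.7700
= 5.9807

5.9807


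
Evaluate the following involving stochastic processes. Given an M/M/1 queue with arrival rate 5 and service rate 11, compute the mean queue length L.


rho = 5/11 = 0.4545
L = rho/(1-rho)
= 0.4545/0.5455
= 0.8333

0.8333


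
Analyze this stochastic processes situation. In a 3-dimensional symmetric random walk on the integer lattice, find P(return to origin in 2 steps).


P(return in 2 steps) = P(reverse first step) = 1/(2d)
= 1/6
= 0.1667

0.1667


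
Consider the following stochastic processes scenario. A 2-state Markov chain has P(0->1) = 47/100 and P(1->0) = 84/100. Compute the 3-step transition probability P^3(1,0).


Computing P^3 by matrix multiplication.
P = [[0.5300, 0.4700], [0.8400, 0.1600]]
After raising P to the power 3:
P^3(1,0) = 0.6603

0.6603


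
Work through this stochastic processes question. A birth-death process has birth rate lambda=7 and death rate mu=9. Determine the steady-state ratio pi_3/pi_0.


For birth-death process, pi_n/pi_0 = (lambda/mu)^n
= (7/9)^3
= 0.4705

0.4705


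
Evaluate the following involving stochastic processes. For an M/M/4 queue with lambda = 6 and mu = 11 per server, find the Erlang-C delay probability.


a = lambda/mu = 0.5455
rho = a/c = 0.1364
Erlang-C formula applied:
C(c,a) = 0.0025

0.0025


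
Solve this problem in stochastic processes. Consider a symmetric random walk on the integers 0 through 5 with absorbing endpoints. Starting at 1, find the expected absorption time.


For symmetric RW on 0,...,N with absorbing barriers, E(i) = i*(N-i)
E(1) = 1 * 4 = 4

4


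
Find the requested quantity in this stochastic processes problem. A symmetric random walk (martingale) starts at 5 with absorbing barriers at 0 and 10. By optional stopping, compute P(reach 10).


By optional stopping theorem: E(M at tau) = M(0) = 5
P(hit 10)*10 + P(hit 0)*0 = 5
P(hit 10) = (5 - 0)/(10 - 0) = 1/2 = 0.5000

0.5000


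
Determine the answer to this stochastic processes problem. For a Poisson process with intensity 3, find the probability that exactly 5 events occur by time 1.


P(N(t)=k) = (lambda*t)^k * exp(-lambda*t) / k!
lambda*t = 3
= 3^5 * exp(-3) / 5!
= 243 * 0.0498 / 120
= 0.1008

0.1008


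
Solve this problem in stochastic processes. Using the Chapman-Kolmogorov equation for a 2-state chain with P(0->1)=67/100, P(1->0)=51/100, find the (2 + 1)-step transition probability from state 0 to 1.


P^3 = P^2 * P^1
Computing via matrix multiplication of the transition matrix.
Entry (0,1) of P^3 = 0.5711

0.5711


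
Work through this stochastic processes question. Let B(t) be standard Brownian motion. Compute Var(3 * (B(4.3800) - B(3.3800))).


Var(alpha*(B(t)-B(s))) = alpha^2 * (t-s)
= 3^2 * (4.3800 - 3.3800)
= 9 * 1.0000
= 9.0000

9.0000


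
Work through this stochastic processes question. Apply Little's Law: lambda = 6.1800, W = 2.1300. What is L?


Little's Law: L = lambda * W
= 6.1800 * 2.1300
= 13.1634

13.1634


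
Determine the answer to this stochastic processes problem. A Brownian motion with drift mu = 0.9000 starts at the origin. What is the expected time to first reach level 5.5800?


Expected first passage time = a/mu
= 5.5800/0.9000
= 6.2000

6.2000


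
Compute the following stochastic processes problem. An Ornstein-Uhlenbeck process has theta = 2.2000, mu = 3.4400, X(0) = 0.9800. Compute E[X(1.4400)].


E[X(t)] = mu + (X(0) - mu)*exp(-theta*t)
= 3.4400 + (0.9800 - 3.4400)*exp(-2.2000*1.4400)
= 3.4400 + -2.4600 * 0.0421
= 3.3365

3.3365


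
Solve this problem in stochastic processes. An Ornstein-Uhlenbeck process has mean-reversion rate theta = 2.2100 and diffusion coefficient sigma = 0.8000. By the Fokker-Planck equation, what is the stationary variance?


Stationary variance = sigma^2 / (2*theta)
= 0.8000^2 / (2*2.2100)
= 0.6400 / 4.4200
= 0.1448

0.1448


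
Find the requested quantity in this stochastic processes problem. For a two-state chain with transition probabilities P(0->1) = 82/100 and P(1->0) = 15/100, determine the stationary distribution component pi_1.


Stationary distribution: pi_0 = p10/(p01+p10), pi_1 = p01/(p01+p10)
p01 = 0.8200, p10 = 0.1500
pi_1 = 0.8454

0.8454


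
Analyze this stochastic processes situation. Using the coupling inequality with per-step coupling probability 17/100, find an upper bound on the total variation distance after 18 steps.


TV distance bound <= (1-delta)^n
= (1 - 0.1700)^18
= 0.8300^18
= 0.0349

0.0349


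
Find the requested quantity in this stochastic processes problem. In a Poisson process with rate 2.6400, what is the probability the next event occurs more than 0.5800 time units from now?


P(X > t) = exp(-lambda * t)
= exp(-2.6400 * 0.5800)
= exp(-1.5312) = 0.2163

0.2163


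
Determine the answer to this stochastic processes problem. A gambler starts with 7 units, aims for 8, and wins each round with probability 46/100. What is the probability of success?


Gambler's ruin formula:
r = q/p = 0.5400/0.4600 = 1.1739
P(win) = (1 - r^i)/(1 - r^N)
= (1 - 1.1739^7)/(1 - 1.1739^8)
= 0.7950

0.7950


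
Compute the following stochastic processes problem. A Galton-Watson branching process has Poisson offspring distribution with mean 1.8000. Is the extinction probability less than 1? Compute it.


Since mu = 1.8000 > 1, extinction prob q < 1.
Solve s = exp(mu*(s-1)) iteratively.
q = 0.2676

0.2676


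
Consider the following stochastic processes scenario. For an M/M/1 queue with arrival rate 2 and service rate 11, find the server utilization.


rho = lambda/mu
= 2/11
= 0.1818

0.1818


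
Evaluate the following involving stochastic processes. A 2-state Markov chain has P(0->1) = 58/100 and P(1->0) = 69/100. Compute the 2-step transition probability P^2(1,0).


Computing P^2 by matrix multiplication.
P = [[0.4200, 0.5800], [0.6900, 0.3100]]
After raising P to the power 2:
P^2(1,0) = 0.5037

0.5037


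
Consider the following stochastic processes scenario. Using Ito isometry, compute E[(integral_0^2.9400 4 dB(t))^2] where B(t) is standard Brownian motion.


By Ito isometry: E[(int f dB)^2] = int f^2 dt
= 4^2 * 2.9400
= 16 * 2.9400 = 47.0400

47.0400


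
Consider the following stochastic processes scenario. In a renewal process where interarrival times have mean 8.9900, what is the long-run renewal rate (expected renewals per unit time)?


Long-run renewal rate = 1/E(X)
= 1/8.9900
= 0.1112

0.1112


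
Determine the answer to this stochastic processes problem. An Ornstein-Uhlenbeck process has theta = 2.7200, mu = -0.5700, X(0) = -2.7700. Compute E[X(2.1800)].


E[X(t)] = mu + (X(0) - mu)*exp(-theta*t)
= -0.5700 + (-2.7700 - -0.5700)*exp(-2.7200*2.1800)
= -0.5700 + -2.2000 * 0.0027
= -0.5759

-0.5759


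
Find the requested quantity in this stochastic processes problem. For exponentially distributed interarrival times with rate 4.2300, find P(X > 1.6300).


P(X > t) = exp(-lambda * t)
= exp(-4.2300 * 1.6300)
= exp(-6.8949) = 0.0010

0.0010


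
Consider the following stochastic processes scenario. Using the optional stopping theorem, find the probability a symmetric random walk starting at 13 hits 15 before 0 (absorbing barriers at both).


By optional stopping theorem: E(M at tau) = M(0) = 13
P(hit 15)*15 + P(hit 0)*0 = 13
P(hit 15) = (13 - 0)/(15 - 0) = 13/15 = 0.8667

0.8667


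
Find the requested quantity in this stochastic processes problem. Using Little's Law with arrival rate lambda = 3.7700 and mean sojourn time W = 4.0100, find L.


Little's Law: L = lambda * W
= 3.7700 * 4.0100
= 15.1177

15.1177


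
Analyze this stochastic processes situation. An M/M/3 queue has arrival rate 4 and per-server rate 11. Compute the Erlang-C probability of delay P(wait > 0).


a = lambda/mu = 0.3636
rho = a/c = 0.1212
Erlang-C formula applied:
C(c,a) = 0.0063

0.0063


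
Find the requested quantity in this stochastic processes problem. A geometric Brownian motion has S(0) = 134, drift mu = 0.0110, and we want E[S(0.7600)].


E[S(t)] = S(0) * exp(mu * t)
= 134 * exp(0.0110 * 0.7600)
= 134 * 1.0084
= 135.1249

135.1249


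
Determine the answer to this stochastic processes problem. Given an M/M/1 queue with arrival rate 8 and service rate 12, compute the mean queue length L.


rho = 8/12 = 0.6667
L = rho/(1-rho)
= 0.6667/0.3333
= 2.0000

2.0000


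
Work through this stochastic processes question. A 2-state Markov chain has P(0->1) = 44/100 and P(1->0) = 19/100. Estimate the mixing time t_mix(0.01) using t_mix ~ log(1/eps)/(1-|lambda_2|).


lambda_2 = |1 - p01 - p10| = |1 - 0.4400 - 0.1900| = 0.3700
t_mix ~ log(1/eps)/(1 - |lambda_2|)
= log(100)/(1 - 0.3700) = 4.6052/0.6300
= 7.3098

7.3098


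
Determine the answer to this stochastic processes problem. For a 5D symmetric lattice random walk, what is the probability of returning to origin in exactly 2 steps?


P(return in 2 steps) = P(reverse first step) = 1/(2d)
= 1/10
= 0.1000

0.1000


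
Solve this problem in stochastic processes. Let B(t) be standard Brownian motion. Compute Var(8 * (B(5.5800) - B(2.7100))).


Var(alpha*(B(t)-B(s))) = alpha^2 * (t-s)
= 8^2 * (5.5800 - 2.7100)
= 64 * 2.8700
= 183.6800

183.6800


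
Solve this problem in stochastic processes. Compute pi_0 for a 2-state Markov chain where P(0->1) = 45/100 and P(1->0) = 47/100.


Stationary distribution: pi_0 = p10/(p01+p10), pi_1 = p01/(p01+p10)
p01 = 0.4500, p10 = 0.4700
pi_0 = 0.5109

0.5109


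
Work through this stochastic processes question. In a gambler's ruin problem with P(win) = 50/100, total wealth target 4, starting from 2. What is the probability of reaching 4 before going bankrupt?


p = 1/2: P(win) = i/N = 2/4
= 0.5000

0.5000


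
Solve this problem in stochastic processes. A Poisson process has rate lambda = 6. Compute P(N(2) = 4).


P(N(t)=k) = (lambda*t)^k * exp(-lambda*t) / k!
lambda*t = 12
= 12^4 * exp(-12) / 4!
= 20736 * 6.1442e-06 / 24
= 0.0053

0.0053


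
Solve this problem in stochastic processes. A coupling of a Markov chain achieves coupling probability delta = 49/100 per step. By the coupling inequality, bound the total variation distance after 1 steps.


TV distance bound <= (1-delta)^n
= (1 - 0.4900)^1
= 0.5100^1
= 0.5100

0.5100


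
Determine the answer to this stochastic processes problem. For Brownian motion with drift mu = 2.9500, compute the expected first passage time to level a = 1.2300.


Expected first passage time = a/mu
= 1.2300/2.9500
= 0.4169

0.4169


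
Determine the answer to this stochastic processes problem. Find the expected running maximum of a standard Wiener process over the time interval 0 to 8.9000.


E(max B(s)) = sqrt(2t/pi)
= sqrt(2*8.9000/pi)
= sqrt(5.6659)
= 2.3803

2.3803


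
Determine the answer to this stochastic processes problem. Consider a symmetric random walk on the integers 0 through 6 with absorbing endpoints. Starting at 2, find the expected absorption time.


For symmetric RW on 0,...,N with absorbing barriers, E(i) = i*(N-i)
E(2) = 2 * 4 = 8

8


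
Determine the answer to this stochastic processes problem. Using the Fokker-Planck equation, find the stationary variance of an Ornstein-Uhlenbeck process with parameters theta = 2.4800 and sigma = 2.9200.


Stationary variance = sigma^2 / (2*theta)
= 2.9200^2 / (2*2.4800)
= 8.5264 / 4.9600
= 1.7190

1.7190


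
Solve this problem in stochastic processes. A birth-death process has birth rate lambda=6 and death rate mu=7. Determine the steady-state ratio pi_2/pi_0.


For birth-death process, pi_n/pi_0 = (lambda/mu)^n
= (6/7)^2
= 0.7347

0.7347


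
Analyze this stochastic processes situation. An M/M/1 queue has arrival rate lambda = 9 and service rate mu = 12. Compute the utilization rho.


rho = lambda/mu
= 9/12
= 0.7500

0.7500


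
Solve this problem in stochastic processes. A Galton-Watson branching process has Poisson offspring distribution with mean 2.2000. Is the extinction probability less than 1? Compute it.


Since mu = 2.2000 > 1, extinction prob q < 1.
Solve s = exp(mu*(s-1)) iteratively.
q = 0.1563

0.1563


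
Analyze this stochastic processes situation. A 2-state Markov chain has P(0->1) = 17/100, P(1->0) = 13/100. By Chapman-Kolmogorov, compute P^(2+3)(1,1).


P^5 = P^2 * P^3
Computing via matrix multiplication of the transition matrix.
Entry (1,1) of P^5 = 0.6395

0.6395


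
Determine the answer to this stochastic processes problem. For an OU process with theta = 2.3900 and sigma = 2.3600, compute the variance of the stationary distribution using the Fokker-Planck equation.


Stationary variance = sigma^2 / (2*theta)
= 2.3600^2 / (2*2.3900)
= 5.5696 / 4.7800
= 1.1652

1.1652


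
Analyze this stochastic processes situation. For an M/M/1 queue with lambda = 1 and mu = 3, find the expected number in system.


rho = 1/3 = 0.3333
L = rho/(1-rho)
= 0.3333/0.6667
= 0.5000

0.5000


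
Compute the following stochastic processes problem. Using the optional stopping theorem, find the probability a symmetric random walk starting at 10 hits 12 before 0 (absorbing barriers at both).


By optional stopping theorem: E(M at tau) = M(0) = 10
P(hit 12)*12 + P(hit 0)*0 = 10
P(hit 12) = (10 - 0)/(12 - 0) = 5/6 = 0.8333

0.8333


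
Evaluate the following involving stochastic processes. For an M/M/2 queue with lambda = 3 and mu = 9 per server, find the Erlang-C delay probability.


a = lambda/mu = 0.3333
rho = a/c = 0.1667
Erlang-C formula applied:
C(c,a) = 0.0476

0.0476


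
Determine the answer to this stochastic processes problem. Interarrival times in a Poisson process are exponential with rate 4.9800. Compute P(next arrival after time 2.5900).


P(X > t) = exp(-lambda * t)
= exp(-4.9800 * 2.5900)
= exp(-12.8982) = 2.5026e-06

2.5026e-06


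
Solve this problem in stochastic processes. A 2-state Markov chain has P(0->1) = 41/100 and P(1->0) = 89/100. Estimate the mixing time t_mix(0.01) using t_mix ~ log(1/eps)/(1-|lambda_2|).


lambda_2 = |1 - p01 - p10| = |1 - 0.4100 - 0.8900| = 0.3000
t_mix ~ log(1/eps)/(1 - |lambda_2|)
= log(100)/(1 - 0.3000) = 4.6052/0.7000
= 6.5788

6.5788


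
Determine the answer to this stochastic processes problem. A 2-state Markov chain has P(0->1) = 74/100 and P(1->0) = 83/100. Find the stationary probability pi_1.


Stationary distribution: pi_0 = p10/(p01+p10), pi_1 = p01/(p01+p10)
p01 = 0.7400, p10 = 0.8300
pi_1 = 0.4713

0.4713


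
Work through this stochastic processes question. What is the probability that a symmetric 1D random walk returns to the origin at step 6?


P(S(6) = 0) = C(6,3) / 4^3
= 20 / 64
= 0.3125

0.3125


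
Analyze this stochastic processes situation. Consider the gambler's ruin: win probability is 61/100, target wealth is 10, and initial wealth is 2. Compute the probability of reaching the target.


Gambler's ruin formula:
r = q/p = 0.3900/0.6100 = 0.6393
P(win) = (1 - r^i)/(1 - r^N)
= (1 - 0.6393^2)/(1 - 0.6393^10)
= 0.5981

0.5981


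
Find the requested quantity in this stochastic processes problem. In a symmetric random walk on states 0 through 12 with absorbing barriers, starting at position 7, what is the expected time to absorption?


For symmetric RW on 0,...,N with absorbing barriers, E(i) = i*(N-i)
E(7) = 7 * 5 = 35

35


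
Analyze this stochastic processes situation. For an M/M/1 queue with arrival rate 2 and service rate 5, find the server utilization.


rho = lambda/mu
= 2/5
= 0.4000

0.4000


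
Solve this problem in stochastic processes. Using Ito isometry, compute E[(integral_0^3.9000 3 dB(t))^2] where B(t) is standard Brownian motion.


By Ito isometry: E[(int f dB)^2] = int f^2 dt
= 3^2 * 3.9000
= 9 * 3.9000 = 35.1000

35.1000


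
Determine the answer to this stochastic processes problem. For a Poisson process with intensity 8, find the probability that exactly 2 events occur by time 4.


P(N(t)=k) = (lambda*t)^k * exp(-lambda*t) / k!
lambda*t = 32
= 32^2 * exp(-32) / 2!
= 1024 * 1.2664e-14 / 2
= 6.4841e-12

6.4841e-12


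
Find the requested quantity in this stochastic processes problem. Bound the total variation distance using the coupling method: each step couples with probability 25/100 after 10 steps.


TV distance bound <= (1-delta)^n
= (1 - 0.2500)^10
= 0.7500^10
= 0.0563

0.0563


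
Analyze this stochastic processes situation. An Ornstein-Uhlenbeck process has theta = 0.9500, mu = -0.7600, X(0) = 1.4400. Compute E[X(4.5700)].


E[X(t)] = mu + (X(0) - mu)*exp(-theta*t)
= -0.7600 + (1.4400 - -0.7600)*exp(-0.9500*4.5700)
= -0.7600 + 2.2000 * 0.0130
= -0.7314

-0.7314


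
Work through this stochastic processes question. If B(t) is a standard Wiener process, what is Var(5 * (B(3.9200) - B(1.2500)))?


Var(alpha*(B(t)-B(s))) = alpha^2 * (t-s)
= 5^2 * (3.9200 - 1.2500)
= 25 * 2.6700
= 66.7500

66.7500


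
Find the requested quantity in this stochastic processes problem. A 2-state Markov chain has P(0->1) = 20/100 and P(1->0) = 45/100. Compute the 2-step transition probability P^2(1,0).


Computing P^2 by matrix multiplication.
P = [[0.8000, 0.2000], [0.4500, 0.5500]]
After raising P to the power 2:
P^2(1,0) = 0.6075

0.6075


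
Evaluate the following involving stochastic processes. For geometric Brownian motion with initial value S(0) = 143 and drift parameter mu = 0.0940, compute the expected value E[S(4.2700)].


E[S(t)] = S(0) * exp(mu * t)
= 143 * exp(0.0940 * 4.2700)
= 143 * 1.4939
= 213.6255

213.6255


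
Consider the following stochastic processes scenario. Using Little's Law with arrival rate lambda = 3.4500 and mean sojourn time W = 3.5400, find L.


Little's Law: L = lambda * W
= 3.4500 * 3.5400
= 12.2130

12.2130


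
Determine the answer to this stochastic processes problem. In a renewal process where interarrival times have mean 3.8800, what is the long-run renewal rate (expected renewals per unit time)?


Long-run renewal rate = 1/E(X)
= 1/3.8800
= 0.2577

0.2577


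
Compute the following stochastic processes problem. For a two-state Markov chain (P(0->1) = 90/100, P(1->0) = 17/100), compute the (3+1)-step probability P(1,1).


P^4 = P^3 * P^1
Computing via matrix multiplication of the transition matrix.
Entry (1,1) of P^4 = 0.8411

0.8411


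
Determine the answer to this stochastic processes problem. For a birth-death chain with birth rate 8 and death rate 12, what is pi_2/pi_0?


For birth-death process, pi_n/pi_0 = (lambda/mu)^n
= (8/12)^2
= 0.4444

0.4444


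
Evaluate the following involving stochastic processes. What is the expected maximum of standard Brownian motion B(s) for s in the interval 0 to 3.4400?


E(max B(s)) = sqrt(2t/pi)
= sqrt(2*3.4400/pi)
= sqrt(2.1900)
= 1.4799

1.4799


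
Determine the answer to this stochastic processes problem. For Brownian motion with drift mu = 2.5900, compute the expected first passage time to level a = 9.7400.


Expected first passage time = a/mu
= 9.7400/2.5900
= 3.7606

3.7606


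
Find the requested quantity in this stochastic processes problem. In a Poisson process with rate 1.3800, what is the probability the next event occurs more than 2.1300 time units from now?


P(X > t) = exp(-lambda * t)
= exp(-1.3800 * 2.1300)
= exp(-2.9394) = 0.0529

0.0529


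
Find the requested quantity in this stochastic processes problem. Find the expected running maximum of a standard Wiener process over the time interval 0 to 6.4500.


E(max B(s)) = sqrt(2t/pi)
= sqrt(2*6.4500/pi)
= sqrt(4.1062)
= 2.0264

2.0264


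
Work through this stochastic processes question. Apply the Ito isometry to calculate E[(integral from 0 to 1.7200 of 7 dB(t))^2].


By Ito isometry: E[(int f dB)^2] = int f^2 dt
= 7^2 * 1.7200
= 49 * 1.7200 = 84.2800

84.2800


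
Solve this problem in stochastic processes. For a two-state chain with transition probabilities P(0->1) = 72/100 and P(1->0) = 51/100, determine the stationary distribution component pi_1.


Stationary distribution: pi_0 = p10/(p01+p10), pi_1 = p01/(p01+p10)
p01 = 0.7200, p10 = 0.5100
pi_1 = 0.5854

0.5854


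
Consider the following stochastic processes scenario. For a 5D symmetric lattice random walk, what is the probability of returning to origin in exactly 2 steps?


P(return in 2 steps) = P(reverse first step) = 1/(2d)
= 1/10
= 0.1000

0.1000
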